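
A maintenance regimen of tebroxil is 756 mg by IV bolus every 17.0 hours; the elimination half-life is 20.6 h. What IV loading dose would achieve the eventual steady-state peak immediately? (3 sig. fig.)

1740 mg

k = ln 2 / 20.6 = 0.03365 h⁻¹
Accumulation ratio R = 1 / (1 − e^(−kτ)) = 1 / (1 − e^(−0.03365×17.0)) = 1 / (1 − 0.5644) = 2.296
Loading dose = maintenance dose × R = 756 × 2.296 ≈ 1740 mg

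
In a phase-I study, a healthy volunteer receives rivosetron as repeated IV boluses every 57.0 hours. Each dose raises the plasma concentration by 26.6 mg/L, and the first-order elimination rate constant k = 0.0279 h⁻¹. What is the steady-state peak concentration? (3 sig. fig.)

33.4 mg/L

Fraction remaining after one interval: e^(−kτ) = e^(−0.02790 × 57.0) = 0.2039
R = 1 / (1 − 0.2039) = 1.256
Css,max = 26.6 × 1.256 ≈ 33.4 mg/L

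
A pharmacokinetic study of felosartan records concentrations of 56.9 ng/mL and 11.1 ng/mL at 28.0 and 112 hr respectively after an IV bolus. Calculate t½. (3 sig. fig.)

k = ln(C₁/C₂) / (t₂ − t₁) = ln(56.9/11.1) / (112 − 28.0)
  = 1.634 / 84.00 = 0.01946 hr⁻¹
t½ = ln 2 / k = ln 2 / 0.01946 ≈ 35.6 hours

35.6 hours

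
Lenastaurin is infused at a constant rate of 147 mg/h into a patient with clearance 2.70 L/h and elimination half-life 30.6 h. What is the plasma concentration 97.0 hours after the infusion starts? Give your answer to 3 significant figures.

48.4 µg/mL

Css = rate / CL = 147 / 2.70 = 54.44 µg/mL
k = ln 2 / 30.6 = 0.02265 h⁻¹
C(t) = Css (1 − e^(−kt)) = 54.44 × (1 − e^(−2.197)) = 54.44 × 0.8889 ≈ 48.4 µg/mL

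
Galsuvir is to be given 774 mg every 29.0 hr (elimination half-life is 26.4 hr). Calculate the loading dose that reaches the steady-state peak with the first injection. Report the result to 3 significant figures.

1450 mg

k = ln 2 / 26.4 = 0.02626 hr⁻¹
Accumulation ratio R = 1 / (1 − e^(−kτ)) = 1 / (1 − e^(−0.02626×29.0)) = 1 / (1 − 0.4670) = 1.876
Loading dose = maintenance dose × R = 774 × 1.876 ≈ 1450 mg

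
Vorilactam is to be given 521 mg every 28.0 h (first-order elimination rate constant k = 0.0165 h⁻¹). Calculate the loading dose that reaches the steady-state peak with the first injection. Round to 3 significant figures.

1410 mg

Accumulation ratio R = 1 / (1 − e^(−kτ)) = 1 / (1 − e^(−0.01650×28.0)) = 1 / (1 − 0.6300) = 2.703
Loading dose = maintenance dose × R = 521 × 2.703 ≈ 1410 mg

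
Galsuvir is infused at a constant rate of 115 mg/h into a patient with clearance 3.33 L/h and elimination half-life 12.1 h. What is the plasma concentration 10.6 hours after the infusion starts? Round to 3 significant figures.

Css = rate / CL = 115 / 3.33 = 34.53 mg/L
k = ln 2 / 12.1 = 0.05728 h⁻¹
C(t) = Css (1 − e^(−kt)) = 34.53 × (1 − e^(−0.6072)) = 34.53 × 0.4551 ≈ 15.7 mg/L

15.7 mg/L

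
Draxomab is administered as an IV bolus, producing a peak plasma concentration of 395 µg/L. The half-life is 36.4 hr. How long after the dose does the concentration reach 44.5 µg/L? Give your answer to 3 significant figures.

115 hours

k = ln 2 / 36.4 = 0.01904 hr⁻¹
C(t) = C₀ e^(−kt)  ⇒  t = ln(C₀/C) / k
t = ln(395/44.5) / 0.01904 = 2.183 / 0.01904 ≈ 115 hours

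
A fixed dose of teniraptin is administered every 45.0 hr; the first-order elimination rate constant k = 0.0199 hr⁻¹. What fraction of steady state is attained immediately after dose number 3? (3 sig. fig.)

f_n = 1 − e^(−nkτ) = 1 − e^(−3 × 0.01990 × 45.0) = 1 − e^(−2.687) = 1 − 0.06812 ≈ 0.932

0.932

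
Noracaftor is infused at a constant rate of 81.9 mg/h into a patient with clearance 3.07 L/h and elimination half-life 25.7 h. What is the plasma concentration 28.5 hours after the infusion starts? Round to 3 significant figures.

14.3 µg/mL

Css = rate / CL = 81.9 / 3.07 = 26.68 µg/mL
k = ln 2 / 25.7 = 0.02697 h⁻¹
C(t) = Css (1 − e^(−kt)) = 26.68 × (1 − e^(−0.7687)) = 26.68 × 0.5364 ≈ 14.3 µg/mL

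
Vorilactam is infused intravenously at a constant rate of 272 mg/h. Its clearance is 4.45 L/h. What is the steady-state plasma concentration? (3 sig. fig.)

61.1 mg/L

Css = infusion rate / CL = 272 / 4.45 ≈ 61.1 mg/L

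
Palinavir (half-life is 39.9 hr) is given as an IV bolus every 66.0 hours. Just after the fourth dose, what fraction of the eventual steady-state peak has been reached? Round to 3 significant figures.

0.990

k = ln 2 / 39.9 = 0.01737 hr⁻¹
f_n = 1 − e^(−nkτ) = 1 − e^(−4 × 0.01737 × 66.0) = 1 − e^(−4.586) = 1 − 0.01019 ≈ 0.990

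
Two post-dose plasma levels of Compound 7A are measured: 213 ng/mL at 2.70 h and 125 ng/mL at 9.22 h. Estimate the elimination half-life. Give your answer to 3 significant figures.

k = ln(C₁/C₂) / (t₂ − t₁) = ln(213/125) / (9.22 − 2.70)
  = 0.5330 / 6.520 = 0.08175 h⁻¹
t½ = ln 2 / k = ln 2 / 0.08175 ≈ 8.48 hours

8.48 hours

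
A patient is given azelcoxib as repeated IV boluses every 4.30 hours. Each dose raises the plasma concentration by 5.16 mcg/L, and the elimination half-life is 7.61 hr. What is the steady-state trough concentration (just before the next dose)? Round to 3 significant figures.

10.8 mcg/L

k = ln 2 / 7.61 = 0.09108 hr⁻¹
Fraction remaining after one interval: e^(−kτ) = e^(−0.09108 × 4.30) = 0.6759
R = 1 / (1 − 0.6759) = 3.086
Css,max = 5.16 × 3.086 = 15.92 mcg/L
Css,min = Css,max × e^(−kτ) = 15.92 × 0.6759 ≈ 10.8 mcg/L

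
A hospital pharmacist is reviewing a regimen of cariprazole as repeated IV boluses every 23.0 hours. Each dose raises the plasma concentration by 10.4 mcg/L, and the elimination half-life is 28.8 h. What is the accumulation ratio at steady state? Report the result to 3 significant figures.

k = ln 2 / 28.8 = 0.02407 h⁻¹
Fraction remaining after one interval: e^(−kτ) = e^(−0.02407 × 23.0) = 0.5749
R = 1 / (1 − 0.5749) = 1 / 0.4251 ≈ 2.35

2.35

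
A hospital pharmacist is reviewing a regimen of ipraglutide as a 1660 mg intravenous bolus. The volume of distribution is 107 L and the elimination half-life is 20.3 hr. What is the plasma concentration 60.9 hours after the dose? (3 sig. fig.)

C₀ = dose / V = 1660 / 107 = 15.51 µg/mL
k = ln 2 / 20.3 = 0.03415 hr⁻¹
C(t) = C₀ e^(−kt) = 15.51 × e^(−0.03415 × 60.9) = 15.51 × e^(−2.079) = 15.51 × 0.1250 ≈ 1.94 µg/mL

1.94 µg/mL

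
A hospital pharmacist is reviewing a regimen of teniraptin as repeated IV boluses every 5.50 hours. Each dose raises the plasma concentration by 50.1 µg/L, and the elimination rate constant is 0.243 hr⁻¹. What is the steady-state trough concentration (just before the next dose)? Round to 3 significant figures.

Fraction remaining after one interval: e^(−kτ) = e^(−0.2430 × 5.50) = 0.2628
R = 1 / (1 − 0.2628) = 1.356
Css,max = 50.1 × 1.356 = 67.96 µg/L
Css,min = Css,max × e^(−kτ) = 67.96 × 0.2628 ≈ 17.9 µg/L

17.9 µg/L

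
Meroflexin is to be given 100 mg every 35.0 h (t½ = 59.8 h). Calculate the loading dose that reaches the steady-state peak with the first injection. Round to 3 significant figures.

300 mg

k = ln 2 / 59.8 = 0.01159 h⁻¹
Accumulation ratio R = 1 / (1 − e^(−kτ)) = 1 / (1 − e^(−0.01159×35.0)) = 1 / (1 − 0.6665) = 2.999
Loading dose = maintenance dose × R = 100 × 2.999 ≈ 300 mg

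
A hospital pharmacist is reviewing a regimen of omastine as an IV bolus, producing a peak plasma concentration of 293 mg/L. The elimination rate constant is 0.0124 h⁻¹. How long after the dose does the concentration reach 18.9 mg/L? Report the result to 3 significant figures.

221 hours

C(t) = C₀ e^(−kt)  ⇒  t = ln(C₀/C) / k
t = ln(293/18.9) / 0.01240 = 2.741 / 0.01240 ≈ 221 hours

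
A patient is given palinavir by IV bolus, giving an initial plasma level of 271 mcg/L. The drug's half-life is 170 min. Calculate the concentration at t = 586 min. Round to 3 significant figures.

k = ln 2 / 170 = 0.004077 min⁻¹
C(t) = C₀ e^(−kt) = 271 × e^(−0.004077 × 586) = 271 × e^(−2.389) = 271 × 0.09169 ≈ 24.8 mcg/L

24.8 mcg/L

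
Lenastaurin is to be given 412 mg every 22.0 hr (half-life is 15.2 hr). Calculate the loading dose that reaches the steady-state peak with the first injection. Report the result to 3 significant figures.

k = ln 2 / 15.2 = 0.04560 hr⁻¹
Accumulation ratio R = 1 / (1 − e^(−kτ)) = 1 / (1 − e^(−0.04560×22.0)) = 1 / (1 − 0.3667) = 1.579
Loading dose = maintenance dose × R = 412 × 1.579 ≈ 651 mg

651 mg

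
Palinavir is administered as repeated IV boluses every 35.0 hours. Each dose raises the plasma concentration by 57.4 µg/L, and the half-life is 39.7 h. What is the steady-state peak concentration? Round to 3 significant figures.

k = ln 2 / 39.7 = 0.01746 h⁻¹
Fraction remaining after one interval: e^(−kτ) = e^(−0.01746 × 35.0) = 0.5428
R = 1 / (1 − 0.5428) = 2.187
Css,max = 57.4 × 2.187 ≈ 126 µg/L

126 µg/L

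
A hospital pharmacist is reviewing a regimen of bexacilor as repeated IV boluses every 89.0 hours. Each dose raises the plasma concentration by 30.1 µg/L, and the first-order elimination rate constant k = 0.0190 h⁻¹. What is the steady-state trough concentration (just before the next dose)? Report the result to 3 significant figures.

Fraction remaining after one interval: e^(−kτ) = e^(−0.01900 × 89.0) = 0.1843
R = 1 / (1 − 0.1843) = 1.226
Css,max = 30.1 × 1.226 = 36.90 µg/L
Css,min = Css,max × e^(−kτ) = 36.90 × 0.1843 ≈ 6.80 µg/L

6.80 µg/L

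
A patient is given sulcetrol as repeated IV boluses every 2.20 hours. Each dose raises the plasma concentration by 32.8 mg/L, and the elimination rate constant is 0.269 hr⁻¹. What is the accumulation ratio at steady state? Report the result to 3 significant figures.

2.24

Fraction remaining after one interval: e^(−kτ) = e^(−0.2690 × 2.20) = 0.5533
R = 1 / (1 − 0.5533) = 1 / 0.4467 ≈ 2.24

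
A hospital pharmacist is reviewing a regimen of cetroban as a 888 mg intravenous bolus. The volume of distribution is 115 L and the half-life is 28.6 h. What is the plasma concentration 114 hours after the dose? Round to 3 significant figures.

C₀ = dose / V = 888 / 115 = 7.722 µg/mL
k = ln 2 / 28.6 = 0.02424 h⁻¹
C(t) = C₀ e^(−kt) = 7.722 × e^(−0.02424 × 114) = 7.722 × e^(−2.763) = 7.722 × 0.06311 ≈ 0.487 µg/mL

0.487 µg/mL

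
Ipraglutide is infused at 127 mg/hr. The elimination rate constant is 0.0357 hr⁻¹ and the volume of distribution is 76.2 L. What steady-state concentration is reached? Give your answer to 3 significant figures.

CL = k · V = 0.0357 × 76.2 = 2.720 L/hr
Css = rate / CL = 127 / 2.720 ≈ 46.7 µg/mL

46.7 µg/mL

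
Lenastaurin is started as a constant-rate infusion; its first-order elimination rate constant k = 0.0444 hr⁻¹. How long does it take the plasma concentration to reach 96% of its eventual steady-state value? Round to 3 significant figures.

72.5 hours

f = 1 − e^(−kt)  ⇒  t = −ln(1 − f) / k
t = −ln(1 − 0.96) / 0.04440 = 3.219 / 0.04440 ≈ 72.5 hours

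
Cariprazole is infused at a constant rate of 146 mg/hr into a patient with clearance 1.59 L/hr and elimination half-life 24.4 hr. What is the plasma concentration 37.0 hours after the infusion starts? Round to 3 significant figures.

Css = rate / CL = 146 / 1.59 = 91.82 µg/mL
k = ln 2 / 24.4 = 0.02841 hr⁻¹
C(t) = Css (1 − e^(−kt)) = 91.82 × (1 − e^(−1.051)) = 91.82 × 0.6504 ≈ 59.7 µg/mL

59.7 µg/mL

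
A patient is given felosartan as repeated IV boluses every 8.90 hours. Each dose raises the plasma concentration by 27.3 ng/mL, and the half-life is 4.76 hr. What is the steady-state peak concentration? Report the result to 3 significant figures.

k = ln 2 / 4.76 = 0.1456 hr⁻¹
Fraction remaining after one interval: e^(−kτ) = e^(−0.1456 × 8.90) = 0.2736
R = 1 / (1 − 0.2736) = 1.377
Css,max = 27.3 × 1.377 ≈ 37.6 ng/mL

37.6 ng/mL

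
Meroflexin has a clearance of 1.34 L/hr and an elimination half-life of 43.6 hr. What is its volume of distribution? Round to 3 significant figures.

84.3 L

k = ln 2 / t½ = ln 2 / 43.6 = 0.01590 hr⁻¹
V = CL / k = 1.34 / 0.01590 ≈ 84.3 L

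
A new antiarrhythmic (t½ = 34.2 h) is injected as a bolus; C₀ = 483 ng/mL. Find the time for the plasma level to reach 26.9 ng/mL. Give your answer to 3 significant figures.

k = ln 2 / 34.2 = 0.02027 h⁻¹
C(t) = C₀ e^(−kt)  ⇒  t = ln(C₀/C) / k
t = ln(483/26.9) / 0.02027 = 2.888 / 0.02027 ≈ 142 hours

142 hours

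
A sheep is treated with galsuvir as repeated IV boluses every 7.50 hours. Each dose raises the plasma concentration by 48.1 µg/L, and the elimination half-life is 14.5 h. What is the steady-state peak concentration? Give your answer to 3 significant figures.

160 µg/L

k = ln 2 / 14.5 = 0.04780 h⁻¹
Fraction remaining after one interval: e^(−kτ) = e^(−0.04780 × 7.50) = 0.6987
R = 1 / (1 − 0.6987) = 3.319
Css,max = 48.1 × 3.319 ≈ 160 µg/L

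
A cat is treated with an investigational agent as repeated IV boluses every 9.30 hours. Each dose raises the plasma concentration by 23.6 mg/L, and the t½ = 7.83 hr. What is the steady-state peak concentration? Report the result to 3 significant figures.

k = ln 2 / 7.83 = 0.08852 hr⁻¹
Fraction remaining after one interval: e^(−kτ) = e^(−0.08852 × 9.30) = 0.4390
R = 1 / (1 − 0.4390) = 1.782
Css,max = 23.6 × 1.782 ≈ 42.1 mg/L

42.1 mg/L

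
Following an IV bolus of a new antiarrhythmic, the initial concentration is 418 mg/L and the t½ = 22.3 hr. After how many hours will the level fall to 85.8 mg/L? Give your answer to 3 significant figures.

k = ln 2 / 22.3 = 0.03108 hr⁻¹
C(t) = C₀ e^(−kt)  ⇒  t = ln(C₀/C) / k
t = ln(418/85.8) / 0.03108 = 1.583 / 0.03108 ≈ 50.9 hours

50.9 hours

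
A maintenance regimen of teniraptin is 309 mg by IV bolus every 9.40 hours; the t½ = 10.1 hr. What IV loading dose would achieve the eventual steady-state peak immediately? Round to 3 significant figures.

k = ln 2 / 10.1 = 0.06863 hr⁻¹
Accumulation ratio R = 1 / (1 − e^(−kτ)) = 1 / (1 − e^(−0.06863×9.40)) = 1 / (1 − 0.5246) = 2.104
Loading dose = maintenance dose × R = 309 × 2.104 ≈ 650 mg

650 mg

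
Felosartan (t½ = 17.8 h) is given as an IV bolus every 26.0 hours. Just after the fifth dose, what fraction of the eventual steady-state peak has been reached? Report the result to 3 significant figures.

k = ln 2 / 17.8 = 0.03894 h⁻¹
f_n = 1 − e^(−nkτ) = 1 − e^(−5 × 0.03894 × 26.0) = 1 − e^(−5.062) = 1 − 0.006331 ≈ 0.994

0.994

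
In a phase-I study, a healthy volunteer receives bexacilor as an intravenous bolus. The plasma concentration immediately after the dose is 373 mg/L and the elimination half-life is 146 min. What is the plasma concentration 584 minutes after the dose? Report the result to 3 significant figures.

23.3 mg/L

k = ln 2 / 146 = 0.004748 min⁻¹
584 min is 4.000 half-lives, so C = 373 × (1/2)^4.000 = 373 × 0.06250 ≈ 23.3 mg/L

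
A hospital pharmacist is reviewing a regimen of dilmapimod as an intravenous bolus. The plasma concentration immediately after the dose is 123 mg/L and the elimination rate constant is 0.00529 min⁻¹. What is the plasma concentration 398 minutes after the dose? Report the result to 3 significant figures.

15.0 mg/L

C(t) = C₀ e^(−kt) = 123 × e^(−0.005290 × 398) = 123 × e^(−2.105) = 123 × 0.1218 ≈ 15.0 mg/L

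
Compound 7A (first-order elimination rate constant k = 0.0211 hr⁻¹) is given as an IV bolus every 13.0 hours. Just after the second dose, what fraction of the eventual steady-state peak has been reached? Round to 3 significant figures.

f_n = 1 − e^(−nkτ) = 1 − e^(−2 × 0.02110 × 13.0) = 1 − e^(−0.5486) = 1 − 0.5778 ≈ 0.422

0.422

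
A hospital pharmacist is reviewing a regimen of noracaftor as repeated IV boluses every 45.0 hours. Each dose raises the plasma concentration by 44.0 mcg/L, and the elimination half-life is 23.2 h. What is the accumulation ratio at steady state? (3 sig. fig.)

1.35

k = ln 2 / 23.2 = 0.02988 h⁻¹
Fraction remaining after one interval: e^(−kτ) = e^(−0.02988 × 45.0) = 0.2607
R = 1 / (1 − 0.2607) = 1 / 0.7393 ≈ 1.35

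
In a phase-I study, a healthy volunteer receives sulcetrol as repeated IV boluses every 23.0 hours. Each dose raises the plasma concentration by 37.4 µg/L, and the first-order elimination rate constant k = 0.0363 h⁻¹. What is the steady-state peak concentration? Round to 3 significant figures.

66.1 µg/L

Fraction remaining after one interval: e^(−kτ) = e^(−0.03630 × 23.0) = 0.4339
R = 1 / (1 − 0.4339) = 1.767
Css,max = 37.4 × 1.767 ≈ 66.1 µg/L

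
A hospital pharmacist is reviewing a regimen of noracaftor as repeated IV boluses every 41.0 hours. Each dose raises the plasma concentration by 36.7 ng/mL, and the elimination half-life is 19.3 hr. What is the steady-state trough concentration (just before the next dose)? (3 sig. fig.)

10.9 ng/mL

k = ln 2 / 19.3 = 0.03591 hr⁻¹
Fraction remaining after one interval: e^(−kτ) = e^(−0.03591 × 41.0) = 0.2294
R = 1 / (1 − 0.2294) = 1.298
Css,max = 36.7 × 1.298 = 47.62 ng/mL
Css,min = Css,max × e^(−kτ) = 47.62 × 0.2294 ≈ 10.9 ng/mL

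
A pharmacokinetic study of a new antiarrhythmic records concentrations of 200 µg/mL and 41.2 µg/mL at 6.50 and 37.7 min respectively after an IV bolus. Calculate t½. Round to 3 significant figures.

13.7 minutes

k = ln(C₁/C₂) / (t₂ − t₁) = ln(200/41.2) / (37.7 − 6.50)
  = 1.580 / 31.20 = 0.05064 min⁻¹
t½ = ln 2 / k = ln 2 / 0.05064 ≈ 13.7 minutes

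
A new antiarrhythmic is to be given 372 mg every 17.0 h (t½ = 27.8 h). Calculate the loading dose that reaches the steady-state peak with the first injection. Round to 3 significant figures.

1080 mg

k = ln 2 / 27.8 = 0.02493 h⁻¹
Accumulation ratio R = 1 / (1 − e^(−kτ)) = 1 / (1 − e^(−0.02493×17.0)) = 1 / (1 − 0.6545) = 2.894
Loading dose = maintenance dose × R = 372 × 2.894 ≈ 1080 mg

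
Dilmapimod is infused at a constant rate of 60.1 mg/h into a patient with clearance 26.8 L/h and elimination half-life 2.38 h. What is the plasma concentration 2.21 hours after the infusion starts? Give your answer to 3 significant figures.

1.06 µg/mL

Css = rate / CL = 60.1 / 26.8 = 2.243 µg/mL
k = ln 2 / 2.38 = 0.2912 h⁻¹
C(t) = Css (1 − e^(−kt)) = 2.243 × (1 − e^(−0.6436)) = 2.243 × 0.4746 ≈ 1.06 µg/mL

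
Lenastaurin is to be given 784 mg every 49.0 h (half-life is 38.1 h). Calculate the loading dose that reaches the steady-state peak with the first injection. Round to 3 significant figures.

1330 mg

k = ln 2 / 38.1 = 0.01819 h⁻¹
Accumulation ratio R = 1 / (1 − e^(−kτ)) = 1 / (1 − e^(−0.01819×49.0)) = 1 / (1 − 0.4101) = 1.695
Loading dose = maintenance dose × R = 784 × 1.695 ≈ 1330 mg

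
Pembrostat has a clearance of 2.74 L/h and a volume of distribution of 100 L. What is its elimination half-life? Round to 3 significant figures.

k = CL / V = 2.74 / 100 = 0.02740 h⁻¹
t½ = ln 2 / k = ln 2 / 0.02740 ≈ 25.3 hours

25.3 hours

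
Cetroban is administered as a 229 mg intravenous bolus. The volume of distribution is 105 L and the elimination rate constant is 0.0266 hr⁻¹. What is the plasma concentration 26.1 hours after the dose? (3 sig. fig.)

C₀ = dose / V = 229 / 105 = 2.181 mg/L
C(t) = C₀ e^(−kt) = 2.181 × e^(−0.02660 × 26.1) = 2.181 × e^(−0.6943) = 2.181 × 0.4994 ≈ 1.09 mg/L

1.09 mg/L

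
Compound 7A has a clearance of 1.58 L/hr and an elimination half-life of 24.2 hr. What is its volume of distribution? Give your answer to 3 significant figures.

55.2 L

k = ln 2 / t½ = ln 2 / 24.2 = 0.02864 hr⁻¹
V = CL / k = 1.58 / 0.02864 ≈ 55.2 L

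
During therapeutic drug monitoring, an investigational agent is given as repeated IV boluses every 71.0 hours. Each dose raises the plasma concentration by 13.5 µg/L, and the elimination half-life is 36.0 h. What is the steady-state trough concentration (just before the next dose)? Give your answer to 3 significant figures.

k = ln 2 / 36.0 = 0.01925 h⁻¹
Fraction remaining after one interval: e^(−kτ) = e^(−0.01925 × 71.0) = 0.2549
R = 1 / (1 − 0.2549) = 1.342
Css,max = 13.5 × 1.342 = 18.12 µg/L
Css,min = Css,max × e^(−kτ) = 18.12 × 0.2549 ≈ 4.62 µg/L

4.62 µg/L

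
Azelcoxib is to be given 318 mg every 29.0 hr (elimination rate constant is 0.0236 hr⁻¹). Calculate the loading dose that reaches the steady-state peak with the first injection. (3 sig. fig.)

Accumulation ratio R = 1 / (1 − e^(−kτ)) = 1 / (1 − e^(−0.02360×29.0)) = 1 / (1 − 0.5044) = 2.018
Loading dose = maintenance dose × R = 318 × 2.018 ≈ 642 mg

642 mg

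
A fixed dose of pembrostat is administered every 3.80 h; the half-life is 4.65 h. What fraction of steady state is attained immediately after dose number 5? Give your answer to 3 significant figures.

0.941

k = ln 2 / 4.65 = 0.1491 h⁻¹
f_n = 1 − e^(−nkτ) = 1 − e^(−5 × 0.1491 × 3.80) = 1 − e^(−2.832) = 1 − 0.05888 ≈ 0.941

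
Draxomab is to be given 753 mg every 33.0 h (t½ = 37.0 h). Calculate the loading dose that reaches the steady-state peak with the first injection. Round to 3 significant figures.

k = ln 2 / 37.0 = 0.01873 h⁻¹
Accumulation ratio R = 1 / (1 − e^(−kτ)) = 1 / (1 − e^(−0.01873×33.0)) = 1 / (1 − 0.5389) = 2.169
Loading dose = maintenance dose × R = 753 × 2.169 ≈ 1630 mg

1630 mg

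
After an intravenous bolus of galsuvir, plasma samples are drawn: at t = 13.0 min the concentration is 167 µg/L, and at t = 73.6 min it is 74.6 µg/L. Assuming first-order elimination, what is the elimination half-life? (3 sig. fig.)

k = ln(C₁/C₂) / (t₂ − t₁) = ln(167/74.6) / (73.6 − 13.0)
  = 0.8059 / 60.60 = 0.01330 min⁻¹
t½ = ln 2 / k = ln 2 / 0.01330 ≈ 52.1 minutes

52.1 minutes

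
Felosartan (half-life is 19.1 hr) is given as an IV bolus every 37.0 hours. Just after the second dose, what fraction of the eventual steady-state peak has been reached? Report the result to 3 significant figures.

k = ln 2 / 19.1 = 0.03629 hr⁻¹
f_n = 1 − e^(−nkτ) = 1 − e^(−2 × 0.03629 × 37.0) = 1 − e^(−2.685) = 1 − 0.06819 ≈ 0.932

0.932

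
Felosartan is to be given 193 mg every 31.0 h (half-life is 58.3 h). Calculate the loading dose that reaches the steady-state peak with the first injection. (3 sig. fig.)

k = ln 2 / 58.3 = 0.01189 h⁻¹
Accumulation ratio R = 1 / (1 − e^(−kτ)) = 1 / (1 − e^(−0.01189×31.0)) = 1 / (1 − 0.6917) = 3.244
Loading dose = maintenance dose × R = 193 × 3.244 ≈ 626 mg

626 mg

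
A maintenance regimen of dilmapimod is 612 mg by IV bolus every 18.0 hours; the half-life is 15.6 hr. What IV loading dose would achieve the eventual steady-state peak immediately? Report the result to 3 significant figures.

1110 mg

k = ln 2 / 15.6 = 0.04443 hr⁻¹
Accumulation ratio R = 1 / (1 − e^(−kτ)) = 1 / (1 − e^(−0.04443×18.0)) = 1 / (1 − 0.4494) = 1.816
Loading dose = maintenance dose × R = 612 × 1.816 ≈ 1110 mg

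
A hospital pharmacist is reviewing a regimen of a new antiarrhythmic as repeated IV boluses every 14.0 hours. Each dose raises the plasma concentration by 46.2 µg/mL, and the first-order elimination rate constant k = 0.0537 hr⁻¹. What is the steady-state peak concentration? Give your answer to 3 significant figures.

Fraction remaining after one interval: e^(−kτ) = e^(−0.05370 × 14.0) = 0.4715
R = 1 / (1 − 0.4715) = 1.892
Css,max = 46.2 × 1.892 ≈ 87.4 µg/mL

87.4 µg/mL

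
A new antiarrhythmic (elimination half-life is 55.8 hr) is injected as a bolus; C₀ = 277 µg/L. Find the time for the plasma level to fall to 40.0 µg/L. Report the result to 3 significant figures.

k = ln 2 / 55.8 = 0.01242 hr⁻¹
C(t) = C₀ e^(−kt)  ⇒  t = ln(C₀/C) / k
t = ln(277/40.0) / 0.01242 = 1.935 / 0.01242 ≈ 156 hours

156 hours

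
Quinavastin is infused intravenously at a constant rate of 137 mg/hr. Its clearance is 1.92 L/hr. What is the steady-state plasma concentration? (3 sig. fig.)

71.4 µg/mL

Css = infusion rate / CL = 137 / 1.92 ≈ 71.4 µg/mL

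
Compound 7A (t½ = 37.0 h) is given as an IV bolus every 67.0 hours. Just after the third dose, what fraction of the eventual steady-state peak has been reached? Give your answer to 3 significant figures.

0.977

k = ln 2 / 37.0 = 0.01873 h⁻¹
f_n = 1 − e^(−nkτ) = 1 − e^(−3 × 0.01873 × 67.0) = 1 − e^(−3.765) = 1 − 0.02316 ≈ 0.977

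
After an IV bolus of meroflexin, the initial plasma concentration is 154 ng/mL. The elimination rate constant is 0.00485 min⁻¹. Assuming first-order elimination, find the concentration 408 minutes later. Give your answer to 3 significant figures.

21.3 ng/mL

C(t) = C₀ e^(−kt) = 154 × e^(−0.004850 × 408) = 154 × e^(−1.979) = 154 × 0.1382 ≈ 21.3 ng/mL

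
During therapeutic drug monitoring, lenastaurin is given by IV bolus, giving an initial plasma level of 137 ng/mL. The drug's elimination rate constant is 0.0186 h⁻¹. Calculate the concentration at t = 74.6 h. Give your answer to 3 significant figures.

C(t) = C₀ e^(−kt) = 137 × e^(−0.01860 × 74.6) = 137 × e^(−1.388) = 137 × 0.2497 ≈ 34.2 ng/mL

34.2 ng/mL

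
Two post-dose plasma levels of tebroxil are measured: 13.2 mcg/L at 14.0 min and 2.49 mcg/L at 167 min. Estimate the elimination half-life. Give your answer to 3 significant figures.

63.6 minutes

k = ln(C₁/C₂) / (t₂ − t₁) = ln(13.2/2.49) / (167 − 14.0)
  = 1.668 / 153.0 = 0.01090 min⁻¹
t½ = ln 2 / k = ln 2 / 0.01090 ≈ 63.6 minutes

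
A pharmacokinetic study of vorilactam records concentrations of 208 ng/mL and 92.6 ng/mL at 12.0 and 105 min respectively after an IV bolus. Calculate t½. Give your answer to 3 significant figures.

79.7 minutes

k = ln(C₁/C₂) / (t₂ − t₁) = ln(208/92.6) / (105 − 12.0)
  = 0.8092 / 93.00 = 0.008702 min⁻¹
t½ = ln 2 / k = ln 2 / 0.008702 ≈ 79.7 minutes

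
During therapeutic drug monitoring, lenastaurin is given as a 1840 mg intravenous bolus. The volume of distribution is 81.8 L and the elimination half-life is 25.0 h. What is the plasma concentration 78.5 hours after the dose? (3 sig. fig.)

C₀ = dose / V = 1840 / 81.8 = 22.49 µg/mL
k = ln 2 / 25.0 = 0.02773 h⁻¹
C(t) = C₀ e^(−kt) = 22.49 × e^(−0.02773 × 78.5) = 22.49 × e^(−2.176) = 22.49 × 0.1134 ≈ 2.55 µg/mL

2.55 µg/mL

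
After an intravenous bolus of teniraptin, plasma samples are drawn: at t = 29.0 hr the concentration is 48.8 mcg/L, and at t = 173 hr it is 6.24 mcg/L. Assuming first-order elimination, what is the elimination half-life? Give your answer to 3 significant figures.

k = ln(C₁/C₂) / (t₂ − t₁) = ln(48.8/6.24) / (173 − 29.0)
  = 2.057 / 144.0 = 0.01428 hr⁻¹
t½ = ln 2 / k = ln 2 / 0.01428 ≈ 48.5 hours

48.5 hours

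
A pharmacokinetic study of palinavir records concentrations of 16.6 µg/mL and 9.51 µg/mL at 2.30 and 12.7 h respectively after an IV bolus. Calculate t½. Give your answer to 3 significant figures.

k = ln(C₁/C₂) / (t₂ − t₁) = ln(16.6/9.51) / (12.7 − 2.30)
  = 0.5571 / 10.40 = 0.05356 h⁻¹
t½ = ln 2 / k = ln 2 / 0.05356 ≈ 12.9 hours

12.9 hours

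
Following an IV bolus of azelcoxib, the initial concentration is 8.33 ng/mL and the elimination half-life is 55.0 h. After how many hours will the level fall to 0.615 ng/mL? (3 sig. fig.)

207 hours

k = ln 2 / 55.0 = 0.01260 h⁻¹
C(t) = C₀ e^(−kt)  ⇒  t = ln(C₀/C) / k
t = ln(8.33/0.615) / 0.01260 = 2.606 / 0.01260 ≈ 207 hours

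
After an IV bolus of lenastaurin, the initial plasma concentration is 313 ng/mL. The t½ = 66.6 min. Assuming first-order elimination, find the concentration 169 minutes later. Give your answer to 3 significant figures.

53.9 ng/mL

k = ln 2 / 66.6 = 0.01041 min⁻¹
C(t) = C₀ e^(−kt) = 313 × e^(−0.01041 × 169) = 313 × e^(−1.759) = 313 × 0.1722 ≈ 53.9 ng/mL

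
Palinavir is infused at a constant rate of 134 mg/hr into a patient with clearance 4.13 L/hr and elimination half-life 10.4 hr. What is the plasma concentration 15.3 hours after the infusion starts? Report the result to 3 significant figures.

20.7 mg/L

Css = rate / CL = 134 / 4.13 = 32.45 mg/L
k = ln 2 / 10.4 = 0.06665 hr⁻¹
C(t) = Css (1 − e^(−kt)) = 32.45 × (1 − e^(−1.020)) = 32.45 × 0.6393 ≈ 20.7 mg/L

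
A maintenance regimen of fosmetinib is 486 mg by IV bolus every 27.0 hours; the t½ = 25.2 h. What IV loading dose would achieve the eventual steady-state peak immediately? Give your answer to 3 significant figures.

k = ln 2 / 25.2 = 0.02751 h⁻¹
Accumulation ratio R = 1 / (1 − e^(−kτ)) = 1 / (1 − e^(−0.02751×27.0)) = 1 / (1 − 0.4758) = 1.908
Loading dose = maintenance dose × R = 486 × 1.908 ≈ 927 mg

927 mg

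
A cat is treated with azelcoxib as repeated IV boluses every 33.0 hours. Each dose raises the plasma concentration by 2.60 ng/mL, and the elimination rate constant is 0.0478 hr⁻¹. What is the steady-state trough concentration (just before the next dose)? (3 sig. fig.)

Fraction remaining after one interval: e^(−kτ) = e^(−0.04780 × 33.0) = 0.2065
R = 1 / (1 − 0.2065) = 1.260
Css,max = 2.60 × 1.260 = 3.277 ng/mL
Css,min = Css,max × e^(−kτ) = 3.277 × 0.2065 ≈ 0.677 ng/mL

0.677 ng/mL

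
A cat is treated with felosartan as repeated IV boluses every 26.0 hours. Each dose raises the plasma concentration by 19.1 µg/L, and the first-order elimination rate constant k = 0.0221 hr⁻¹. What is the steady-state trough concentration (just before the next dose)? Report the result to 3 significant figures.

Fraction remaining after one interval: e^(−kτ) = e^(−0.02210 × 26.0) = 0.5629
R = 1 / (1 − 0.5629) = 2.288
Css,max = 19.1 × 2.288 = 43.70 µg/L
Css,min = Css,max × e^(−kτ) = 43.70 × 0.5629 ≈ 24.6 µg/L

24.6 µg/L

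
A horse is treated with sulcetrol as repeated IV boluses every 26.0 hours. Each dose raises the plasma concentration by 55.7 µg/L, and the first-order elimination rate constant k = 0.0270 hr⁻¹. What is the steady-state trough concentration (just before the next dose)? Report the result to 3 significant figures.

Fraction remaining after one interval: e^(−kτ) = e^(−0.02700 × 26.0) = 0.4956
R = 1 / (1 − 0.4956) = 1.983
Css,max = 55.7 × 1.983 = 110.4 µg/L
Css,min = Css,max × e^(−kτ) = 110.4 × 0.4956 ≈ 54.7 µg/L

54.7 µg/L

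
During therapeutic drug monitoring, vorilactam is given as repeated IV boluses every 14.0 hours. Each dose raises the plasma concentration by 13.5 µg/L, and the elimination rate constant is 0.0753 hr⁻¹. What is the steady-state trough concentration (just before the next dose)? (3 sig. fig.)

7.22 µg/L

Fraction remaining after one interval: e^(−kτ) = e^(−0.07530 × 14.0) = 0.3485
R = 1 / (1 − 0.3485) = 1.535
Css,max = 13.5 × 1.535 = 20.72 µg/L
Css,min = Css,max × e^(−kτ) = 20.72 × 0.3485 ≈ 7.22 µg/L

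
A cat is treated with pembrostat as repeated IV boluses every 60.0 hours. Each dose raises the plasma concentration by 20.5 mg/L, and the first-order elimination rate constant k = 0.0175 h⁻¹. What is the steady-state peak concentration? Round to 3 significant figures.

31.5 mg/L

Fraction remaining after one interval: e^(−kτ) = e^(−0.01750 × 60.0) = 0.3499
R = 1 / (1 − 0.3499) = 1.538
Css,max = 20.5 × 1.538 ≈ 31.5 mg/L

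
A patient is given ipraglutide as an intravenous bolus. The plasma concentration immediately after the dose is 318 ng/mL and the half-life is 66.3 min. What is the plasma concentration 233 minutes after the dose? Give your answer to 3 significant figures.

27.8 ng/mL

k = ln 2 / 66.3 = 0.01045 min⁻¹
233 min is 3.514 half-lives, so C = 318 × (1/2)^3.514 = 318 × 0.08751 ≈ 27.8 ng/mL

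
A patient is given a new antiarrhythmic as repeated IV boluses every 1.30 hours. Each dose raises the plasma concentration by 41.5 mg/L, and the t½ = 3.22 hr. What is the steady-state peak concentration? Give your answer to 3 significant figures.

k = ln 2 / 3.22 = 0.2153 hr⁻¹
Fraction remaining after one interval: e^(−kτ) = e^(−0.2153 × 1.30) = 0.7559
R = 1 / (1 − 0.7559) = 4.097
Css,max = 41.5 × 4.097 ≈ 170 mg/L

170 mg/L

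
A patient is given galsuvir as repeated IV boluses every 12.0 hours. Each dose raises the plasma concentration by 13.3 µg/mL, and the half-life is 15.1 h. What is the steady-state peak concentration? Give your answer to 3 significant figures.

31.4 µg/mL

k = ln 2 / 15.1 = 0.04590 h⁻¹
Fraction remaining after one interval: e^(−kτ) = e^(−0.04590 × 12.0) = 0.5765
R = 1 / (1 − 0.5765) = 2.361
Css,max = 13.3 × 2.361 ≈ 31.4 µg/mL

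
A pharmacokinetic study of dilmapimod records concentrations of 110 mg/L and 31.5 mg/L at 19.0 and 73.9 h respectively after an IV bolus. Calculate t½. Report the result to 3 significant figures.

30.4 hours

k = ln(C₁/C₂) / (t₂ − t₁) = ln(110/31.5) / (73.9 − 19.0)
  = 1.250 / 54.90 = 0.02278 h⁻¹
t½ = ln 2 / k = ln 2 / 0.02278 ≈ 30.4 hours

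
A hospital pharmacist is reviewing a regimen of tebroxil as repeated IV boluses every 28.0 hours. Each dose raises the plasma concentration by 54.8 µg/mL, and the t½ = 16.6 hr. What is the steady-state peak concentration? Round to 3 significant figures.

79.5 µg/mL

k = ln 2 / 16.6 = 0.04176 hr⁻¹
Fraction remaining after one interval: e^(−kτ) = e^(−0.04176 × 28.0) = 0.3106
R = 1 / (1 − 0.3106) = 1.451
Css,max = 54.8 × 1.451 ≈ 79.5 µg/mL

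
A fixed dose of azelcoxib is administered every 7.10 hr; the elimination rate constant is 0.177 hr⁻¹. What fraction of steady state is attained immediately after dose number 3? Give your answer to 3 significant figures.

0.977

f_n = 1 − e^(−nkτ) = 1 − e^(−3 × 0.1770 × 7.10) = 1 − e^(−3.770) = 1 − 0.02305 ≈ 0.977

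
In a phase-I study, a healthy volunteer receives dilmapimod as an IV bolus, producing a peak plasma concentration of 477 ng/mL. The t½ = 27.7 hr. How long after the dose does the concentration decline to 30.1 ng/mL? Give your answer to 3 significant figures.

110 hours

k = ln 2 / 27.7 = 0.02502 hr⁻¹
C(t) = C₀ e^(−kt)  ⇒  t = ln(C₀/C) / k
t = ln(477/30.1) / 0.02502 = 2.763 / 0.02502 ≈ 110 hours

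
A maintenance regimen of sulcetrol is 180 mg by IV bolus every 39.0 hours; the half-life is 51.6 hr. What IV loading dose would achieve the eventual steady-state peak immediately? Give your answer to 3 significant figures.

k = ln 2 / 51.6 = 0.01343 hr⁻¹
Accumulation ratio R = 1 / (1 − e^(−kτ)) = 1 / (1 − e^(−0.01343×39.0)) = 1 / (1 − 0.5922) = 2.452
Loading dose = maintenance dose × R = 180 × 2.452 ≈ 441 mg

441 mg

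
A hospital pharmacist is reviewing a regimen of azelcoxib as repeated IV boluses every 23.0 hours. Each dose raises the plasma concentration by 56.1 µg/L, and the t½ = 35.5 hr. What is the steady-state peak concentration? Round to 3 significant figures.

155 µg/L

k = ln 2 / 35.5 = 0.01953 hr⁻¹
Fraction remaining after one interval: e^(−kτ) = e^(−0.01953 × 23.0) = 0.6382
R = 1 / (1 − 0.6382) = 2.764
Css,max = 56.1 × 2.764 ≈ 155 µg/L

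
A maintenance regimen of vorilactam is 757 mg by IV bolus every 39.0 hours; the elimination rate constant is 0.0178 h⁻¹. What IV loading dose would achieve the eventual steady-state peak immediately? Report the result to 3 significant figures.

Accumulation ratio R = 1 / (1 − e^(−kτ)) = 1 / (1 − e^(−0.01780×39.0)) = 1 / (1 − 0.4995) = 1.998
Loading dose = maintenance dose × R = 757 × 1.998 ≈ 1510 mg

1510 mg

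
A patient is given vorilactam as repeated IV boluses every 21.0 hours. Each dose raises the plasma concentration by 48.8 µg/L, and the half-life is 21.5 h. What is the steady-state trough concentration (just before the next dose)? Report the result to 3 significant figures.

k = ln 2 / 21.5 = 0.03224 h⁻¹
Fraction remaining after one interval: e^(−kτ) = e^(−0.03224 × 21.0) = 0.5081
R = 1 / (1 − 0.5081) = 2.033
Css,max = 48.8 × 2.033 = 99.21 µg/L
Css,min = Css,max × e^(−kτ) = 99.21 × 0.5081 ≈ 50.4 µg/L

50.4 µg/L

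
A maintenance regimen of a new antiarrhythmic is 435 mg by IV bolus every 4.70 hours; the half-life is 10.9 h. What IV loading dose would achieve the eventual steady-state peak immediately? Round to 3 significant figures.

1680 mg

k = ln 2 / 10.9 = 0.06359 h⁻¹
Accumulation ratio R = 1 / (1 − e^(−kτ)) = 1 / (1 − e^(−0.06359×4.70)) = 1 / (1 − 0.7416) = 3.871
Loading dose = maintenance dose × R = 435 × 3.871 ≈ 1680 mg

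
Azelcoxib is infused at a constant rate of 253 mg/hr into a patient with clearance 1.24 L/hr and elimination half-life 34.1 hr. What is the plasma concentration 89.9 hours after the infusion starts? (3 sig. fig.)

Css = rate / CL = 253 / 1.24 = 204.0 mg/L
k = ln 2 / 34.1 = 0.02033 hr⁻¹
C(t) = Css (1 − e^(−kt)) = 204.0 × (1 − e^(−1.827)) = 204.0 × 0.8392 ≈ 171 mg/L

171 mg/L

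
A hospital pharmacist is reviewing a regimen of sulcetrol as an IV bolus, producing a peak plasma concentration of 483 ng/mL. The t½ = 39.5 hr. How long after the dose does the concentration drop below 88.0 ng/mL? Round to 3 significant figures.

97.0 hours

k = ln 2 / 39.5 = 0.01755 hr⁻¹
C(t) = C₀ e^(−kt)  ⇒  t = ln(C₀/C) / k
t = ln(483/88.0) / 0.01755 = 1.703 / 0.01755 ≈ 97.0 hours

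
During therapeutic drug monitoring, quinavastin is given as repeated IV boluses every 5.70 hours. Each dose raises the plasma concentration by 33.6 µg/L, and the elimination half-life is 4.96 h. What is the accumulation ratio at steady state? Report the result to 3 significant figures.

1.82

k = ln 2 / 4.96 = 0.1397 h⁻¹
Fraction remaining after one interval: e^(−kτ) = e^(−0.1397 × 5.70) = 0.4509
R = 1 / (1 − 0.4509) = 1 / 0.5491 ≈ 1.82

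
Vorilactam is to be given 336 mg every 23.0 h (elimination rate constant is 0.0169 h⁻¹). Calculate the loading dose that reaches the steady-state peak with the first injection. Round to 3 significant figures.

1040 mg

Accumulation ratio R = 1 / (1 − e^(−kτ)) = 1 / (1 − e^(−0.01690×23.0)) = 1 / (1 − 0.6779) = 3.105
Loading dose = maintenance dose × R = 336 × 3.105 ≈ 1040 mg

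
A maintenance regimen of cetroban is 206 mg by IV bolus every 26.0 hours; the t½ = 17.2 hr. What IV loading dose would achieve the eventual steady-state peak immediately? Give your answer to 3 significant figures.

317 mg

k = ln 2 / 17.2 = 0.04030 hr⁻¹
Accumulation ratio R = 1 / (1 − e^(−kτ)) = 1 / (1 − e^(−0.04030×26.0)) = 1 / (1 − 0.3507) = 1.540
Loading dose = maintenance dose × R = 206 × 1.540 ≈ 317 mg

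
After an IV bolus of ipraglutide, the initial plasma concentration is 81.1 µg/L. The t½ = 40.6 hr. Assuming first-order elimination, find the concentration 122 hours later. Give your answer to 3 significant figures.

k = ln 2 / 40.6 = 0.01707 hr⁻¹
C(t) = C₀ e^(−kt) = 81.1 × e^(−0.01707 × 122) = 81.1 × e^(−2.083) = 81.1 × 0.1246 ≈ 10.1 µg/L

10.1 µg/L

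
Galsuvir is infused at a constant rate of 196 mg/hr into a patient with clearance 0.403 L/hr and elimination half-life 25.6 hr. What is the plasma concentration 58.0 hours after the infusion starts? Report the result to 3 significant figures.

Css = rate / CL = 196 / 0.403 = 486.4 mg/L
k = ln 2 / 25.6 = 0.02708 hr⁻¹
C(t) = Css (1 − e^(−kt)) = 486.4 × (1 − e^(−1.570)) = 486.4 × 0.7920 ≈ 385 mg/L

385 mg/L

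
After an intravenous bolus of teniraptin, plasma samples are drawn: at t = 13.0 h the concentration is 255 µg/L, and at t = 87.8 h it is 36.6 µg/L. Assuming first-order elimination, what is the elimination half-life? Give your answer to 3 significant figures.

26.7 hours

k = ln(C₁/C₂) / (t₂ − t₁) = ln(255/36.6) / (87.8 − 13.0)
  = 1.941 / 74.80 = 0.02595 h⁻¹
t½ = ln 2 / k = ln 2 / 0.02595 ≈ 26.7 hours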